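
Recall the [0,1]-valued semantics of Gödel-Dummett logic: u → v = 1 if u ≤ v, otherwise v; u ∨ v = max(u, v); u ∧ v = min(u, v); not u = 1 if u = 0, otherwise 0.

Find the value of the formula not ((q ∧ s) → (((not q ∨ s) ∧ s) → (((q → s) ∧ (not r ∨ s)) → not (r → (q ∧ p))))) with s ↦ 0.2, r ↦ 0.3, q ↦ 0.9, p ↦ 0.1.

(q ∧ s) = min(0.9, 0.2) = 0.2
not q: Gödel ¬ of 0.9 = 0 (operand ≠ 0)
(not q ∨ s) = max(0, 0.2) = 0.2
((not q ∨ s) ∧ s) = min(0.2, 0.2) = 0.2
(q → s): 0.9 > 0.2, so result = 0.2
not r: Gödel ¬ of 0.3 = 0 (operand ≠ 0)
(not r ∨ s) = max(0, 0.2) = 0.2
((q → s) ∧ (not r ∨ s)) = min(0.2, 0.2) = 0.2
(q ∧ p) = min(0.9, 0.1) = 0.1
(r → (q ∧ p)): 0.3 > 0.1, so result = 0.1
not (r → (q ∧ p)): Gödel ¬ of 0.1 = 0 (operand ≠ 0)
(((q → s) ∧ (not r ∨ s)) → not (r → (q ∧ p))): 0.2 > 0, so result = 0
(((not q ∨ s) ∧ s) → (((q → s) ∧ (not r ∨ s)) → not (r → (q ∧ p)))): 0.2 > 0, so result = 0
((q ∧ s) → (((not q ∨ s) ∧ s) → (((q → s) ∧ (not r ∨ s)) → not (r → (q ∧ p))))): 0.2 > 0, so result = 0
not ((q ∧ s) → (((not q ∨ s) ∧ s) → (((q → s) ∧ (not r ∨ s)) → not (r → (q ∧ p))))): Gödel ¬ of 0 = 1 (operand is 0)

1.00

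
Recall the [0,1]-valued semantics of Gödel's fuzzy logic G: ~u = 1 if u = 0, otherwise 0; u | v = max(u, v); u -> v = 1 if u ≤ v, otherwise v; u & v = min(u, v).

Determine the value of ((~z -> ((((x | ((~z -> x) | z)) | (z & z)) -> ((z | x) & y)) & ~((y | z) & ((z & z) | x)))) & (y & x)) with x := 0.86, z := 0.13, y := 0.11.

~z: Gödel ¬ of 0.13 = 0 (operand ≠ 0)
~z: Gödel ¬ of 0.13 = 0 (operand ≠ 0)
(~z -> x): 0 ≤ 0.86, so result = 1
((~z -> x) | z) = max(1, 0.13) = 1
(x | ((~z -> x) | z)) = max(0.86, 1) = 1
(z & z) = min(0.13, 0.13) = 0.13
((x | ((~z -> x) | z)) | (z & z)) = max(1, 0.13) = 1
(z | x) = max(0.13, 0.86) = 0.86
((z | x) & y) = min(0.86, 0.11) = 0.11
(((x | ((~z -> x) | z)) | (z & z)) -> ((z | x) & y)): 1 > 0.11, so result = 0.11
(y | z) = max(0.11, 0.13) = 0.13
(z & z) = min(0.13, 0.13) = 0.13
((z & z) | x) = max(0.13, 0.86) = 0.86
((y | z) & ((z & z) | x)) = min(0.13, 0.86) = 0.13
~((y | z) & ((z & z) | x)): Gödel ¬ of 0.13 = 0 (operand ≠ 0)
((((x | ((~z -> x) | z)) | (z & z)) -> ((z | x) & y)) & ~((y | z) & ((z & z) | x))) = min(0.11, 0) = 0
(~z -> ((((x | ((~z -> x) | z)) | (z & z)) -> ((z | x) & y)) & ~((y | z) & ((z & z) | x)))): 0 ≤ 0, so result = 1
(y & x) = min(0.11, 0.86) = 0.11
((~z -> ((((x | ((~z -> x) | z)) | (z & z)) -> ((z | x) & y)) & ~((y | z) & ((z & z) | x)))) & (y & x)) = min(1, 0.11) = 0.11

0.11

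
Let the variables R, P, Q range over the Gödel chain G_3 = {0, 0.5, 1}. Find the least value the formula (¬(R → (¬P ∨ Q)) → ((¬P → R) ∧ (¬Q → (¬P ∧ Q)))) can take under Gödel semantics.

0.00

The minimum is attained at R = 0.5, P = 0.5, Q = 0:
  ¬P: Gödel ¬ of 0.5 = 0 (operand ≠ 0)
  (¬P ∨ Q) = max(0, 0) = 0
  (R → (¬P ∨ Q)): 0.5 > 0, so result = 0
  ¬(R → (¬P ∨ Q)): Gödel ¬ of 0 = 1 (operand is 0)
  ¬P: Gödel ¬ of 0.5 = 0 (operand ≠ 0)
  (¬P → R): 0 ≤ 0.5, so result = 1
  ¬Q: Gödel ¬ of 0 = 1 (operand is 0)
  ¬P: Gödel ¬ of 0.5 = 0 (operand ≠ 0)
  (¬P ∧ Q) = min(0, 0) = 0
  (¬Q → (¬P ∧ Q)): 1 > 0, so result = 0
  ((¬P → R) ∧ (¬Q → (¬P ∧ Q))) = min(1, 0) = 0
  (¬(R → (¬P ∨ Q)) → ((¬P → R) ∧ (¬Q → (¬P ∧ Q)))): 1 > 0, so result = 0
Checking all 27 assignments confirms none give a value below 0.00.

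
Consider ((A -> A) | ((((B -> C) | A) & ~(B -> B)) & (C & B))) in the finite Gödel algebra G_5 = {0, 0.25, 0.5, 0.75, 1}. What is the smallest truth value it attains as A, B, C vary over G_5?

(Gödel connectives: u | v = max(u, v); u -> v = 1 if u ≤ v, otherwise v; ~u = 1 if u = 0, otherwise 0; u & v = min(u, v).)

1.00

Every assignment gives 1. For instance at A = 0, B = 0, C = 0:
  (A -> A): 0 ≤ 0, so result = 1
  (B -> C): 0 ≤ 0, so result = 1
  ((B -> C) | A) = max(1, 0) = 1
  (B -> B): 0 ≤ 0, so result = 1
  ~(B -> B): Gödel ¬ of 1 = 0 (operand ≠ 0)
  (((B -> C) | A) & ~(B -> B)) = min(1, 0) = 0
  (C & B) = min(0, 0) = 0
  ((((B -> C) | A) & ~(B -> B)) & (C & B)) = min(0, 0) = 0
  ((A -> A) | ((((B -> C) | A) & ~(B -> B)) & (C & B))) = max(1, 0) = 1
All 125 assignments give value 1 — the formula is a G_5-tautology.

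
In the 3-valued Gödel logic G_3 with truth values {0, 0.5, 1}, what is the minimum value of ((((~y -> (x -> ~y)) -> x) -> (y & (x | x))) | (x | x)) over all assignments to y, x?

The minimum is attained at y = 0, x = 0.5:
  ~y: Gödel ¬ of 0 = 1 (operand is 0)
  ~y: Gödel ¬ of 0 = 1 (operand is 0)
  (x -> ~y): 0.5 ≤ 1, so result = 1
  (~y -> (x -> ~y)): 1 ≤ 1, so result = 1
  ((~y -> (x -> ~y)) -> x): 1 > 0.5, so result = 0.5
  (x | x) = max(0.5, 0.5) = 0.5
  (y & (x | x)) = min(0, 0.5) = 0
  (((~y -> (x -> ~y)) -> x) -> (y & (x | x))): 0.5 > 0, so result = 0
  (x | x) = max(0.5, 0.5) = 0.5
  ((((~y -> (x -> ~y)) -> x) -> (y & (x | x))) | (x | x)) = max(0, 0.5) = 0.5
Checking all 9 assignments confirms none give a value below 0.50.

0.50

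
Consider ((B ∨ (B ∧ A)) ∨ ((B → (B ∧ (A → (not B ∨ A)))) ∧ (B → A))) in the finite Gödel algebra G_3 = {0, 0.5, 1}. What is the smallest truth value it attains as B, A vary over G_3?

0.50

The minimum is attained at B = 0.5, A = 0:
  (B ∧ A) = min(0.5, 0) = 0
  (B ∨ (B ∧ A)) = max(0.5, 0) = 0.5
  not B: Gödel ¬ of 0.5 = 0 (operand ≠ 0)
  (not B ∨ A) = max(0, 0) = 0
  (A → (not B ∨ A)): 0 ≤ 0, so result = 1
  (B ∧ (A → (not B ∨ A))) = min(0.5, 1) = 0.5
  (B → (B ∧ (A → (not B ∨ A)))): 0.5 ≤ 0.5, so result = 1
  (B → A): 0.5 > 0, so result = 0
  ((B → (B ∧ (A → (not B ∨ A)))) ∧ (B → A)) = min(1, 0) = 0
  ((B ∨ (B ∧ A)) ∨ ((B → (B ∧ (A → (not B ∨ A)))) ∧ (B → A))) = max(0.5, 0) = 0.5
Checking all 9 assignments confirms none give a value below 0.50.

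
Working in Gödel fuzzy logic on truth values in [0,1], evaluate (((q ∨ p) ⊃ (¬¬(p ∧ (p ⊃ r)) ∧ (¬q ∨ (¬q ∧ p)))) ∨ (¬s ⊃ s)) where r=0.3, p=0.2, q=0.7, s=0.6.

(q ∨ p) = max(0.7, 0.2) = 0.7
(p ⊃ r): 0.2 ≤ 0.3, so result = 1
(p ∧ (p ⊃ r)) = min(0.2, 1) = 0.2
¬(p ∧ (p ⊃ r)): Gödel ¬ of 0.2 = 0 (operand ≠ 0)
¬¬(p ∧ (p ⊃ r)): Gödel ¬ of 0 = 1 (operand is 0)
¬q: Gödel ¬ of 0.7 = 0 (operand ≠ 0)
¬q: Gödel ¬ of 0.7 = 0 (operand ≠ 0)
(¬q ∧ p) = min(0, 0.2) = 0
(¬q ∨ (¬q ∧ p)) = max(0, 0) = 0
(¬¬(p ∧ (p ⊃ r)) ∧ (¬q ∨ (¬q ∧ p))) = min(1, 0) = 0
((q ∨ p) ⊃ (¬¬(p ∧ (p ⊃ r)) ∧ (¬q ∨ (¬q ∧ p)))): 0.7 > 0, so result = 0
¬s: Gödel ¬ of 0.6 = 0 (operand ≠ 0)
(¬s ⊃ s): 0 ≤ 0.6, so result = 1
(((q ∨ p) ⊃ (¬¬(p ∧ (p ⊃ r)) ∧ (¬q ∨ (¬q ∧ p)))) ∨ (¬s ⊃ s)) = max(0, 1) = 1

1.00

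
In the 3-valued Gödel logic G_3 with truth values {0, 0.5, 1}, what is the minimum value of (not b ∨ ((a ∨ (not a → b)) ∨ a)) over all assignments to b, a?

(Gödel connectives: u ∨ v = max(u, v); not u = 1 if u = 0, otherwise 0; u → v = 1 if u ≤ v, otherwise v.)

0.50

The minimum is attained at b = 0.5, a = 0:
  not b: Gödel ¬ of 0.5 = 0 (operand ≠ 0)
  not a: Gödel ¬ of 0 = 1 (operand is 0)
  (not a → b): 1 > 0.5, so result = 0.5
  (a ∨ (not a → b)) = max(0, 0.5) = 0.5
  ((a ∨ (not a → b)) ∨ a) = max(0.5, 0) = 0.5
  (not b ∨ ((a ∨ (not a → b)) ∨ a)) = max(0, 0.5) = 0.5
Checking all 9 assignments confirms none give a value below 0.50.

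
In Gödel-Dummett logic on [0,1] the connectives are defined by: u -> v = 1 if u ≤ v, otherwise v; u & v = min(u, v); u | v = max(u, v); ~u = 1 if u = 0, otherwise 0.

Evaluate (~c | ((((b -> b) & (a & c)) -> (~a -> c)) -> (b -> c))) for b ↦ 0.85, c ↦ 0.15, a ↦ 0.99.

0.15

~c: Gödel ¬ of 0.15 = 0 (operand ≠ 0)
(b -> b): 0.85 ≤ 0.85, so result = 1
(a & c) = min(0.99, 0.15) = 0.15
((b -> b) & (a & c)) = min(1, 0.15) = 0.15
~a: Gödel ¬ of 0.99 = 0 (operand ≠ 0)
(~a -> c): 0 ≤ 0.15, so result = 1
(((b -> b) & (a & c)) -> (~a -> c)): 0.15 ≤ 1, so result = 1
(b -> c): 0.85 > 0.15, so result = 0.15
((((b -> b) & (a & c)) -> (~a -> c)) -> (b -> c)): 1 > 0.15, so result = 0.15
(~c | ((((b -> b) & (a & c)) -> (~a -> c)) -> (b -> c))) = max(0, 0.15) = 0.15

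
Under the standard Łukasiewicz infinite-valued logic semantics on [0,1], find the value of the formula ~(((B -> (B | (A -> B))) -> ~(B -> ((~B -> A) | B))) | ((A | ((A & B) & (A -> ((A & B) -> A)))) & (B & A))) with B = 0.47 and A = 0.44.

0.56

(A -> B): min(1, 1 − 0.44 + 0.47) = 1
(B | (A -> B)) = max(0.47, 1) = 1
(B -> (B | (A -> B))): min(1, 1 − 0.47 + 1) = 1
~B: Łukasiewicz ¬ gives 1 − 0.47 = 0.53
(~B -> A): min(1, 1 − 0.53 + 0.44) = 0.91
((~B -> A) | B) = max(0.91, 0.47) = 0.91
(B -> ((~B -> A) | B)): min(1, 1 − 0.47 + 0.91) = 1
~(B -> ((~B -> A) | B)): Łukasiewicz ¬ gives 1 − 1 = 0
((B -> (B | (A -> B))) -> ~(B -> ((~B -> A) | B))): min(1, 1 − 1 + 0) = 0
(A & B) = min(0.44, 0.47) = 0.44
(A & B) = min(0.44, 0.47) = 0.44
((A & B) -> A): min(1, 1 − 0.44 + 0.44) = 1
(A -> ((A & B) -> A)): min(1, 1 − 0.44 + 1) = 1
((A & B) & (A -> ((A & B) -> A))) = min(0.44, 1) = 0.44
(A | ((A & B) & (A -> ((A & B) -> A)))) = max(0.44, 0.44) = 0.44
(B & A) = min(0.47, 0.44) = 0.44
((A | ((A & B) & (A -> ((A & B) -> A)))) & (B & A)) = min(0.44, 0.44) = 0.44
(((B -> (B | (A -> B))) -> ~(B -> ((~B -> A) | B))) | ((A | ((A & B) & (A -> ((A & B) -> A)))) & (B & A))) = max(0, 0.44) = 0.44
~(((B -> (B | (A -> B))) -> ~(B -> ((~B -> A) | B))) | ((A | ((A & B) & (A -> ((A & B) -> A)))) & (B & A))): Łukasiewicz ¬ gives 1 − 0.44 = 0.56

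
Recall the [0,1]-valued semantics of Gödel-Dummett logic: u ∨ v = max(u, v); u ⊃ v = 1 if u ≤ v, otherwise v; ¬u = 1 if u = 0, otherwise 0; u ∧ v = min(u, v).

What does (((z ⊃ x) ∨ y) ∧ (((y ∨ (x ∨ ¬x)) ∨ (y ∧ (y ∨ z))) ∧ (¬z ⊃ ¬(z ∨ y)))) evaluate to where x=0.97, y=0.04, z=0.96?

0.97

(z ⊃ x): 0.96 ≤ 0.97, so result = 1
((z ⊃ x) ∨ y) = max(1, 0.04) = 1
¬x: Gödel ¬ of 0.97 = 0 (operand ≠ 0)
(x ∨ ¬x) = max(0.97, 0) = 0.97
(y ∨ (x ∨ ¬x)) = max(0.04, 0.97) = 0.97
(y ∨ z) = max(0.04, 0.96) = 0.96
(y ∧ (y ∨ z)) = min(0.04, 0.96) = 0.04
((y ∨ (x ∨ ¬x)) ∨ (y ∧ (y ∨ z))) = max(0.97, 0.04) = 0.97
¬z: Gödel ¬ of 0.96 = 0 (operand ≠ 0)
(z ∨ y) = max(0.96, 0.04) = 0.96
¬(z ∨ y): Gödel ¬ of 0.96 = 0 (operand ≠ 0)
(¬z ⊃ ¬(z ∨ y)): 0 ≤ 0, so result = 1
(((y ∨ (x ∨ ¬x)) ∨ (y ∧ (y ∨ z))) ∧ (¬z ⊃ ¬(z ∨ y))) = min(0.97, 1) = 0.97
(((z ⊃ x) ∨ y) ∧ (((y ∨ (x ∨ ¬x)) ∨ (y ∧ (y ∨ z))) ∧ (¬z ⊃ ¬(z ∨ y)))) = min(1, 0.97) = 0.97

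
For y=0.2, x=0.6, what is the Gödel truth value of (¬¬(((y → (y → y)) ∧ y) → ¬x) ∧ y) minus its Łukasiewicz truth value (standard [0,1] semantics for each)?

-0.20

Gödel evaluation:
  (y → y): 0.2 ≤ 0.2, so result = 1
  (y → (y → y)): 0.2 ≤ 1, so result = 1
  ((y → (y → y)) ∧ y) = min(1, 0.2) = 0.2
  ¬x: Gödel ¬ of 0.6 = 0 (operand ≠ 0)
  (((y → (y → y)) ∧ y) → ¬x): 0.2 > 0, so result = 0
  ¬(((y → (y → y)) ∧ y) → ¬x): Gödel ¬ of 0 = 1 (operand is 0)
  ¬¬(((y → (y → y)) ∧ y) → ¬x): Gödel ¬ of 1 = 0 (operand ≠ 0)
  (¬¬(((y → (y → y)) ∧ y) → ¬x) ∧ y) = min(0, 0.2) = 0
  Gödel value = 0
Łukasiewicz evaluation:
  (y → y): min(1, 1 − 0.2 + 0.2) = 1
  (y → (y → y)): min(1, 1 − 0.2 + 1) = 1
  ((y → (y → y)) ∧ y) = min(1, 0.2) = 0.2
  ¬x: Łukasiewicz ¬ gives 1 − 0.6 = 0.4
  (((y → (y → y)) ∧ y) → ¬x): min(1, 1 − 0.2 + 0.4) = 1
  ¬(((y → (y → y)) ∧ y) → ¬x): Łukasiewicz ¬ gives 1 − 1 = 0
  ¬¬(((y → (y → y)) ∧ y) → ¬x): Łukasiewicz ¬ gives 1 − 0 = 1
  (¬¬(((y → (y → y)) ∧ y) → ¬x) ∧ y) = min(1, 0.2) = 0.2
  Łukasiewicz value = 0.2
Difference: 0 − 0.2 = -0.20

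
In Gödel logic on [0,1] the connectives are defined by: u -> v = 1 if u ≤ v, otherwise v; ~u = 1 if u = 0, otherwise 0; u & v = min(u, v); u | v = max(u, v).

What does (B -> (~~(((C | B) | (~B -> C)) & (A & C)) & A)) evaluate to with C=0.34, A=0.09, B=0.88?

0.09

(C | B) = max(0.34, 0.88) = 0.88
~B: Gödel ¬ of 0.88 = 0 (operand ≠ 0)
(~B -> C): 0 ≤ 0.34, so result = 1
((C | B) | (~B -> C)) = max(0.88, 1) = 1
(A & C) = min(0.09, 0.34) = 0.09
(((C | B) | (~B -> C)) & (A & C)) = min(1, 0.09) = 0.09
~(((C | B) | (~B -> C)) & (A & C)): Gödel ¬ of 0.09 = 0 (operand ≠ 0)
~~(((C | B) | (~B -> C)) & (A & C)): Gödel ¬ of 0 = 1 (operand is 0)
(~~(((C | B) | (~B -> C)) & (A & C)) & A) = min(1, 0.09) = 0.09
(B -> (~~(((C | B) | (~B -> C)) & (A & C)) & A)): 0.88 > 0.09, so result = 0.09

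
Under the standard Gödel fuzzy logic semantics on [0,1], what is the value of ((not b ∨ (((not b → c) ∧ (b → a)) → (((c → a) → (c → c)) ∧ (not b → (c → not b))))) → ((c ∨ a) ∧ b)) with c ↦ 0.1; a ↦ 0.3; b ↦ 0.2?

0.20

not b: Gödel ¬ of 0.2 = 0 (operand ≠ 0)
not b: Gödel ¬ of 0.2 = 0 (operand ≠ 0)
(not b → c): 0 ≤ 0.1, so result = 1
(b → a): 0.2 ≤ 0.3, so result = 1
((not b → c) ∧ (b → a)) = min(1, 1) = 1
(c → a): 0.1 ≤ 0.3, so result = 1
(c → c): 0.1 ≤ 0.1, so result = 1
((c → a) → (c → c)): 1 ≤ 1, so result = 1
not b: Gödel ¬ of 0.2 = 0 (operand ≠ 0)
not b: Gödel ¬ of 0.2 = 0 (operand ≠ 0)
(c → not b): 0.1 > 0, so result = 0
(not b → (c → not b)): 0 ≤ 0, so result = 1
(((c → a) → (c → c)) ∧ (not b → (c → not b))) = min(1, 1) = 1
(((not b → c) ∧ (b → a)) → (((c → a) → (c → c)) ∧ (not b → (c → not b)))): 1 ≤ 1, so result = 1
(not b ∨ (((not b → c) ∧ (b → a)) → (((c → a) → (c → c)) ∧ (not b → (c → not b))))) = max(0, 1) = 1
(c ∨ a) = max(0.1, 0.3) = 0.3
((c ∨ a) ∧ b) = min(0.3, 0.2) = 0.2
((not b ∨ (((not b → c) ∧ (b → a)) → (((c → a) → (c → c)) ∧ (not b → (c → not b))))) → ((c ∨ a) ∧ b)): 1 > 0.2, so result = 0.2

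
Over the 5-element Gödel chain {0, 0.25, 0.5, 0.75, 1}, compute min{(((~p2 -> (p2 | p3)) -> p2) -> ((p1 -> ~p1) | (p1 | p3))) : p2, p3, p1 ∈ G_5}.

0.25

The minimum is attained at p2 = 0, p3 = 0, p1 = 0.25:
  ~p2: Gödel ¬ of 0 = 1 (operand is 0)
  (p2 | p3) = max(0, 0) = 0
  (~p2 -> (p2 | p3)): 1 > 0, so result = 0
  ((~p2 -> (p2 | p3)) -> p2): 0 ≤ 0, so result = 1
  ~p1: Gödel ¬ of 0.25 = 0 (operand ≠ 0)
  (p1 -> ~p1): 0.25 > 0, so result = 0
  (p1 | p3) = max(0.25, 0) = 0.25
  ((p1 -> ~p1) | (p1 | p3)) = max(0, 0.25) = 0.25
  (((~p2 -> (p2 | p3)) -> p2) -> ((p1 -> ~p1) | (p1 | p3))): 1 > 0.25, so result = 0.25
Checking all 125 assignments confirms none give a value below 0.25.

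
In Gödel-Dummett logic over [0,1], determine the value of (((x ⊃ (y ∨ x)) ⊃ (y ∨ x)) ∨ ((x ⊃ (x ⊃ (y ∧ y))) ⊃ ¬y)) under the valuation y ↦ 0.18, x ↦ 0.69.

(y ∨ x) = max(0.18, 0.69) = 0.69
(x ⊃ (y ∨ x)): 0.69 ≤ 0.69, so result = 1
(y ∨ x) = max(0.18, 0.69) = 0.69
((x ⊃ (y ∨ x)) ⊃ (y ∨ x)): 1 > 0.69, so result = 0.69
(y ∧ y) = min(0.18, 0.18) = 0.18
(x ⊃ (y ∧ y)): 0.69 > 0.18, so result = 0.18
(x ⊃ (x ⊃ (y ∧ y))): 0.69 > 0.18, so result = 0.18
¬y: Gödel ¬ of 0.18 = 0 (operand ≠ 0)
((x ⊃ (x ⊃ (y ∧ y))) ⊃ ¬y): 0.18 > 0, so result = 0
(((x ⊃ (y ∨ x)) ⊃ (y ∨ x)) ∨ ((x ⊃ (x ⊃ (y ∧ y))) ⊃ ¬y)) = max(0.69, 0) = 0.69

0.69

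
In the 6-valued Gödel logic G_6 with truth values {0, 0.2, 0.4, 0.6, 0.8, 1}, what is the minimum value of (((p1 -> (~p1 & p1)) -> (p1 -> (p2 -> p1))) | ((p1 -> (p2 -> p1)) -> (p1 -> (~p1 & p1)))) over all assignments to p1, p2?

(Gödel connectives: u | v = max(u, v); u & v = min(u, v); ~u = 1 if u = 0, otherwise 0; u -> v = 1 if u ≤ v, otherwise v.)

1.00

Every assignment gives 1. For instance at p1 = 0, p2 = 0:
  ~p1: Gödel ¬ of 0 = 1 (operand is 0)
  (~p1 & p1) = min(1, 0) = 0
  (p1 -> (~p1 & p1)): 0 ≤ 0, so result = 1
  (p2 -> p1): 0 ≤ 0, so result = 1
  (p1 -> (p2 -> p1)): 0 ≤ 1, so result = 1
  ((p1 -> (~p1 & p1)) -> (p1 -> (p2 -> p1))): 1 ≤ 1, so result = 1
  (p2 -> p1): 0 ≤ 0, so result = 1
  (p1 -> (p2 -> p1)): 0 ≤ 1, so result = 1
  ~p1: Gödel ¬ of 0 = 1 (operand is 0)
  (~p1 & p1) = min(1, 0) = 0
  (p1 -> (~p1 & p1)): 0 ≤ 0, so result = 1
  ((p1 -> (p2 -> p1)) -> (p1 -> (~p1 & p1))): 1 ≤ 1, so result = 1
  (((p1 -> (~p1 & p1)) -> (p1 -> (p2 -> p1))) | ((p1 -> (p2 -> p1)) -> (p1 -> (~p1 & p1)))) = max(1, 1) = 1
All 36 assignments give value 1 — the formula is a G_6-tautology.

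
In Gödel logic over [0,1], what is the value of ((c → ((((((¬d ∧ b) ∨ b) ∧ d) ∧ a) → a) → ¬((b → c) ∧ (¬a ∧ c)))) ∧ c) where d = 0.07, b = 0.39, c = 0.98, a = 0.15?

¬d: Gödel ¬ of 0.07 = 0 (operand ≠ 0)
(¬d ∧ b) = min(0, 0.39) = 0
((¬d ∧ b) ∨ b) = max(0, 0.39) = 0.39
(((¬d ∧ b) ∨ b) ∧ d) = min(0.39, 0.07) = 0.07
((((¬d ∧ b) ∨ b) ∧ d) ∧ a) = min(0.07, 0.15) = 0.07
(((((¬d ∧ b) ∨ b) ∧ d) ∧ a) → a): 0.07 ≤ 0.15, so result = 1
(b → c): 0.39 ≤ 0.98, so result = 1
¬a: Gödel ¬ of 0.15 = 0 (operand ≠ 0)
(¬a ∧ c) = min(0, 0.98) = 0
((b → c) ∧ (¬a ∧ c)) = min(1, 0) = 0
¬((b → c) ∧ (¬a ∧ c)): Gödel ¬ of 0 = 1 (operand is 0)
((((((¬d ∧ b) ∨ b) ∧ d) ∧ a) → a) → ¬((b → c) ∧ (¬a ∧ c))): 1 ≤ 1, so result = 1
(c → ((((((¬d ∧ b) ∨ b) ∧ d) ∧ a) → a) → ¬((b → c) ∧ (¬a ∧ c)))): 0.98 ≤ 1, so result = 1
((c → ((((((¬d ∧ b) ∨ b) ∧ d) ∧ a) → a) → ¬((b → c) ∧ (¬a ∧ c)))) ∧ c) = min(1, 0.98) = 0.98

0.98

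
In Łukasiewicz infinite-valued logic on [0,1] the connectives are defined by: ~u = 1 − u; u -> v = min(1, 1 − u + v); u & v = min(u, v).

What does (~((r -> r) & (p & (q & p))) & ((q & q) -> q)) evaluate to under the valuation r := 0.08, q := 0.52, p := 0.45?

0.55

(r -> r): min(1, 1 − 0.08 + 0.08) = 1
(q & p) = min(0.52, 0.45) = 0.45
(p & (q & p)) = min(0.45, 0.45) = 0.45
((r -> r) & (p & (q & p))) = min(1, 0.45) = 0.45
~((r -> r) & (p & (q & p))): Łukasiewicz ¬ gives 1 − 0.45 = 0.55
(q & q) = min(0.52, 0.52) = 0.52
((q & q) -> q): min(1, 1 − 0.52 + 0.52) = 1
(~((r -> r) & (p & (q & p))) & ((q & q) -> q)) = min(0.55, 1) = 0.55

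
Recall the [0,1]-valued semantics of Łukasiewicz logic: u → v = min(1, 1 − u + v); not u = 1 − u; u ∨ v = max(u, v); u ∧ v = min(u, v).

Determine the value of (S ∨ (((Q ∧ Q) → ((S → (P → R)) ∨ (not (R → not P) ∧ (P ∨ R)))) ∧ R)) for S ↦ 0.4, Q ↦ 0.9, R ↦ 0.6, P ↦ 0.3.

0.60

(Q ∧ Q) = min(0.9, 0.9) = 0.9
(P → R): min(1, 1 − 0.3 + 0.6) = 1
(S → (P → R)): min(1, 1 − 0.4 + 1) = 1
not P: Łukasiewicz ¬ gives 1 − 0.3 = 0.7
(R → not P): min(1, 1 − 0.6 + 0.7) = 1
not (R → not P): Łukasiewicz ¬ gives 1 − 1 = 0
(P ∨ R) = max(0.3, 0.6) = 0.6
(not (R → not P) ∧ (P ∨ R)) = min(0, 0.6) = 0
((S → (P → R)) ∨ (not (R → not P) ∧ (P ∨ R))) = max(1, 0) = 1
((Q ∧ Q) → ((S → (P → R)) ∨ (not (R → not P) ∧ (P ∨ R)))): min(1, 1 − 0.9 + 1) = 1
(((Q ∧ Q) → ((S → (P → R)) ∨ (not (R → not P) ∧ (P ∨ R)))) ∧ R) = min(1, 0.6) = 0.6
(S ∨ (((Q ∧ Q) → ((S → (P → R)) ∨ (not (R → not P) ∧ (P ∨ R)))) ∧ R)) = max(0.4, 0.6) = 0.6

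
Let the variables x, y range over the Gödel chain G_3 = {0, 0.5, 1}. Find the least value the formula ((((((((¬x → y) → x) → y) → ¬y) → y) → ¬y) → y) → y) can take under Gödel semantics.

0.50

The minimum is attained at x = 0, y = 0.5:
  ¬x: Gödel ¬ of 0 = 1 (operand is 0)
  (¬x → y): 1 > 0.5, so result = 0.5
  ((¬x → y) → x): 0.5 > 0, so result = 0
  (((¬x → y) → x) → y): 0 ≤ 0.5, so result = 1
  ¬y: Gödel ¬ of 0.5 = 0 (operand ≠ 0)
  ((((¬x → y) → x) → y) → ¬y): 1 > 0, so result = 0
  (((((¬x → y) → x) → y) → ¬y) → y): 0 ≤ 0.5, so result = 1
  ¬y: Gödel ¬ of 0.5 = 0 (operand ≠ 0)
  ((((((¬x → y) → x) → y) → ¬y) → y) → ¬y): 1 > 0, so result = 0
  (((((((¬x → y) → x) → y) → ¬y) → y) → ¬y) → y): 0 ≤ 0.5, so result = 1
  ((((((((¬x → y) → x) → y) → ¬y) → y) → ¬y) → y) → y): 1 > 0.5, so result = 0.5
Checking all 9 assignments confirms none give a value below 0.50.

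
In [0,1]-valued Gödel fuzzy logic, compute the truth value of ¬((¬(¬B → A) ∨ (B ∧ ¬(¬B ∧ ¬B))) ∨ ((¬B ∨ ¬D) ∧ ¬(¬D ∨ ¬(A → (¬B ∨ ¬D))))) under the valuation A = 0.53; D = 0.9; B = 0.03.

0.00

¬B: Gödel ¬ of 0.03 = 0 (operand ≠ 0)
(¬B → A): 0 ≤ 0.53, so result = 1
¬(¬B → A): Gödel ¬ of 1 = 0 (operand ≠ 0)
¬B: Gödel ¬ of 0.03 = 0 (operand ≠ 0)
¬B: Gödel ¬ of 0.03 = 0 (operand ≠ 0)
(¬B ∧ ¬B) = min(0, 0) = 0
¬(¬B ∧ ¬B): Gödel ¬ of 0 = 1 (operand is 0)
(B ∧ ¬(¬B ∧ ¬B)) = min(0.03, 1) = 0.03
(¬(¬B → A) ∨ (B ∧ ¬(¬B ∧ ¬B))) = max(0, 0.03) = 0.03
¬B: Gödel ¬ of 0.03 = 0 (operand ≠ 0)
¬D: Gödel ¬ of 0.9 = 0 (operand ≠ 0)
(¬B ∨ ¬D) = max(0, 0) = 0
¬D: Gödel ¬ of 0.9 = 0 (operand ≠ 0)
¬B: Gödel ¬ of 0.03 = 0 (operand ≠ 0)
¬D: Gödel ¬ of 0.9 = 0 (operand ≠ 0)
(¬B ∨ ¬D) = max(0, 0) = 0
(A → (¬B ∨ ¬D)): 0.53 > 0, so result = 0
¬(A → (¬B ∨ ¬D)): Gödel ¬ of 0 = 1 (operand is 0)
(¬D ∨ ¬(A → (¬B ∨ ¬D))) = max(0, 1) = 1
¬(¬D ∨ ¬(A → (¬B ∨ ¬D))): Gödel ¬ of 1 = 0 (operand ≠ 0)
((¬B ∨ ¬D) ∧ ¬(¬D ∨ ¬(A → (¬B ∨ ¬D)))) = min(0, 0) = 0
((¬(¬B → A) ∨ (B ∧ ¬(¬B ∧ ¬B))) ∨ ((¬B ∨ ¬D) ∧ ¬(¬D ∨ ¬(A → (¬B ∨ ¬D))))) = max(0.03, 0) = 0.03
¬((¬(¬B → A) ∨ (B ∧ ¬(¬B ∧ ¬B))) ∨ ((¬B ∨ ¬D) ∧ ¬(¬D ∨ ¬(A → (¬B ∨ ¬D))))): Gödel ¬ of 0.03 = 0 (operand ≠ 0)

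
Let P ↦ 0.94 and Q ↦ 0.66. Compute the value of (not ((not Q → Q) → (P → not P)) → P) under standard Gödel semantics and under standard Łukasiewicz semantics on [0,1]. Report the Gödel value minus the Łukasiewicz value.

Gödel evaluation:
  not Q: Gödel ¬ of 0.66 = 0 (operand ≠ 0)
  (not Q → Q): 0 ≤ 0.66, so result = 1
  not P: Gödel ¬ of 0.94 = 0 (operand ≠ 0)
  (P → not P): 0.94 > 0, so result = 0
  ((not Q → Q) → (P → not P)): 1 > 0, so result = 0
  not ((not Q → Q) → (P → not P)): Gödel ¬ of 0 = 1 (operand is 0)
  (not ((not Q → Q) → (P → not P)) → P): 1 > 0.94, so result = 0.94
  Gödel value = 0.94
Łukasiewicz evaluation:
  not Q: Łukasiewicz ¬ gives 1 − 0.66 = 0.34
  (not Q → Q): min(1, 1 − 0.34 + 0.66) = 1
  not P: Łukasiewicz ¬ gives 1 − 0.94 = 0.06
  (P → not P): min(1, 1 − 0.94 + 0.06) = 0.12
  ((not Q → Q) → (P → not P)): min(1, 1 − 1 + 0.12) = 0.12
  not ((not Q → Q) → (P → not P)): Łukasiewicz ¬ gives 1 − 0.12 = 0.88
  (not ((not Q → Q) → (P → not P)) → P): min(1, 1 − 0.88 + 0.94) = 1
  Łukasiewicz value = 1
Difference: 0.94 − 1 = -0.06

-0.06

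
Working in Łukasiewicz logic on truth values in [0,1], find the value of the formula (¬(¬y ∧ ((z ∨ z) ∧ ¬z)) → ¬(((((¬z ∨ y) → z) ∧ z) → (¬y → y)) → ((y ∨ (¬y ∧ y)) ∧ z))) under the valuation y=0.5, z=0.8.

0.70

¬y: Łukasiewicz ¬ gives 1 − 0.5 = 0.5
(z ∨ z) = max(0.8, 0.8) = 0.8
¬z: Łukasiewicz ¬ gives 1 − 0.8 = 0.2
((z ∨ z) ∧ ¬z) = min(0.8, 0.2) = 0.2
(¬y ∧ ((z ∨ z) ∧ ¬z)) = min(0.5, 0.2) = 0.2
¬(¬y ∧ ((z ∨ z) ∧ ¬z)): Łukasiewicz ¬ gives 1 − 0.2 = 0.8
¬z: Łukasiewicz ¬ gives 1 − 0.8 = 0.2
(¬z ∨ y) = max(0.2, 0.5) = 0.5
((¬z ∨ y) → z): min(1, 1 − 0.5 + 0.8) = 1
(((¬z ∨ y) → z) ∧ z) = min(1, 0.8) = 0.8
¬y: Łukasiewicz ¬ gives 1 − 0.5 = 0.5
(¬y → y): min(1, 1 − 0.5 + 0.5) = 1
((((¬z ∨ y) → z) ∧ z) → (¬y → y)): min(1, 1 − 0.8 + 1) = 1
¬y: Łukasiewicz ¬ gives 1 − 0.5 = 0.5
(¬y ∧ y) = min(0.5, 0.5) = 0.5
(y ∨ (¬y ∧ y)) = max(0.5, 0.5) = 0.5
((y ∨ (¬y ∧ y)) ∧ z) = min(0.5, 0.8) = 0.5
(((((¬z ∨ y) → z) ∧ z) → (¬y → y)) → ((y ∨ (¬y ∧ y)) ∧ z)): min(1, 1 − 1 + 0.5) = 0.5
¬(((((¬z ∨ y) → z) ∧ z) → (¬y → y)) → ((y ∨ (¬y ∧ y)) ∧ z)): Łukasiewicz ¬ gives 1 − 0.5 = 0.5
(¬(¬y ∧ ((z ∨ z) ∧ ¬z)) → ¬(((((¬z ∨ y) → z) ∧ z) → (¬y → y)) → ((y ∨ (¬y ∧ y)) ∧ z))): min(1, 1 − 0.8 + 0.5) = 0.7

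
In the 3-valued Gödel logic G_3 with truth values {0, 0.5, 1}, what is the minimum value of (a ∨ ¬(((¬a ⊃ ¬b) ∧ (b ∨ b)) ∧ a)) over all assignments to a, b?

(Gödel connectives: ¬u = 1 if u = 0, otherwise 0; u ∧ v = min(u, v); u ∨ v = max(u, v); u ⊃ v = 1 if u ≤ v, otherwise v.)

0.50

The minimum is attained at a = 0.5, b = 0.5:
  ¬a: Gödel ¬ of 0.5 = 0 (operand ≠ 0)
  ¬b: Gödel ¬ of 0.5 = 0 (operand ≠ 0)
  (¬a ⊃ ¬b): 0 ≤ 0, so result = 1
  (b ∨ b) = max(0.5, 0.5) = 0.5
  ((¬a ⊃ ¬b) ∧ (b ∨ b)) = min(1, 0.5) = 0.5
  (((¬a ⊃ ¬b) ∧ (b ∨ b)) ∧ a) = min(0.5, 0.5) = 0.5
  ¬(((¬a ⊃ ¬b) ∧ (b ∨ b)) ∧ a): Gödel ¬ of 0.5 = 0 (operand ≠ 0)
  (a ∨ ¬(((¬a ⊃ ¬b) ∧ (b ∨ b)) ∧ a)) = max(0.5, 0) = 0.5
Checking all 9 assignments confirms none give a value below 0.50.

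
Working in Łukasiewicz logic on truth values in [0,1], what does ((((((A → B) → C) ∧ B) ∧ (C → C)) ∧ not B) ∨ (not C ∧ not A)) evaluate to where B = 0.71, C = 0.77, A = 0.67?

(A → B): min(1, 1 − 0.67 + 0.71) = 1
((A → B) → C): min(1, 1 − 1 + 0.77) = 0.77
(((A → B) → C) ∧ B) = min(0.77, 0.71) = 0.71
(C → C): min(1, 1 − 0.77 + 0.77) = 1
((((A → B) → C) ∧ B) ∧ (C → C)) = min(0.71, 1) = 0.71
not B: Łukasiewicz ¬ gives 1 − 0.71 = 0.29
(((((A → B) → C) ∧ B) ∧ (C → C)) ∧ not B) = min(0.71, 0.29) = 0.29
not C: Łukasiewicz ¬ gives 1 − 0.77 = 0.23
not A: Łukasiewicz ¬ gives 1 − 0.67 = 0.33
(not C ∧ not A) = min(0.23, 0.33) = 0.23
((((((A → B) → C) ∧ B) ∧ (C → C)) ∧ not B) ∨ (not C ∧ not A)) = max(0.29, 0.23) = 0.29

0.29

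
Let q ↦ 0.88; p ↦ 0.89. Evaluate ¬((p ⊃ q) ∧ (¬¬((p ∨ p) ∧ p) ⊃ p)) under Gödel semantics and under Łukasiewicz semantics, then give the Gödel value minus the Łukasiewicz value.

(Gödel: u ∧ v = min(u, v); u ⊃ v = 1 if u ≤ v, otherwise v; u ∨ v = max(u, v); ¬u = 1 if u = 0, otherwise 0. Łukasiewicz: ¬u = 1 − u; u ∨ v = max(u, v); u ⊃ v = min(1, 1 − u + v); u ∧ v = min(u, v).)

-0.01

Gödel evaluation:
  (p ⊃ q): 0.89 > 0.88, so result = 0.88
  (p ∨ p) = max(0.89, 0.89) = 0.89
  ((p ∨ p) ∧ p) = min(0.89, 0.89) = 0.89
  ¬((p ∨ p) ∧ p): Gödel ¬ of 0.89 = 0 (operand ≠ 0)
  ¬¬((p ∨ p) ∧ p): Gödel ¬ of 0 = 1 (operand is 0)
  (¬¬((p ∨ p) ∧ p) ⊃ p): 1 > 0.89, so result = 0.89
  ((p ⊃ q) ∧ (¬¬((p ∨ p) ∧ p) ⊃ p)) = min(0.88, 0.89) = 0.88
  ¬((p ⊃ q) ∧ (¬¬((p ∨ p) ∧ p) ⊃ p)): Gödel ¬ of 0.88 = 0 (operand ≠ 0)
  Gödel value = 0
Łukasiewicz evaluation:
  (p ⊃ q): min(1, 1 − 0.89 + 0.88) = 0.99
  (p ∨ p) = max(0.89, 0.89) = 0.89
  ((p ∨ p) ∧ p) = min(0.89, 0.89) = 0.89
  ¬((p ∨ p) ∧ p): Łukasiewicz ¬ gives 1 − 0.89 = 0.11
  ¬¬((p ∨ p) ∧ p): Łukasiewicz ¬ gives 1 − 0.11 = 0.89
  (¬¬((p ∨ p) ∧ p) ⊃ p): min(1, 1 − 0.89 + 0.89) = 1
  ((p ⊃ q) ∧ (¬¬((p ∨ p) ∧ p) ⊃ p)) = min(0.99, 1) = 0.99
  ¬((p ⊃ q) ∧ (¬¬((p ∨ p) ∧ p) ⊃ p)): Łukasiewicz ¬ gives 1 − 0.99 = 0.01
  Łukasiewicz value = 0.01
Difference: 0 − 0.01 = -0.01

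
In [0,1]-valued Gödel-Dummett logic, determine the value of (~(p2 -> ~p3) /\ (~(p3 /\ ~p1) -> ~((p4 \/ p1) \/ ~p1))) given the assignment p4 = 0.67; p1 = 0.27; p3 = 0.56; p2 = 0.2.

~p3: Gödel ¬ of 0.56 = 0 (operand ≠ 0)
(p2 -> ~p3): 0.2 > 0, so result = 0
~(p2 -> ~p3): Gödel ¬ of 0 = 1 (operand is 0)
~p1: Gödel ¬ of 0.27 = 0 (operand ≠ 0)
(p3 /\ ~p1) = min(0.56, 0) = 0
~(p3 /\ ~p1): Gödel ¬ of 0 = 1 (operand is 0)
(p4 \/ p1) = max(0.67, 0.27) = 0.67
~p1: Gödel ¬ of 0.27 = 0 (operand ≠ 0)
((p4 \/ p1) \/ ~p1) = max(0.67, 0) = 0.67
~((p4 \/ p1) \/ ~p1): Gödel ¬ of 0.67 = 0 (operand ≠ 0)
(~(p3 /\ ~p1) -> ~((p4 \/ p1) \/ ~p1)): 1 > 0, so result = 0
(~(p2 -> ~p3) /\ (~(p3 /\ ~p1) -> ~((p4 \/ p1) \/ ~p1))) = min(1, 0) = 0

0.00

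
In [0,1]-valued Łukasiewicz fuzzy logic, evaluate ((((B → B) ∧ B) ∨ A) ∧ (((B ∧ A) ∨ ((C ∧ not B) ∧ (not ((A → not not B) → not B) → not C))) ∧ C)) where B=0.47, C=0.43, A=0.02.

0.43

(B → B): min(1, 1 − 0.47 + 0.47) = 1
((B → B) ∧ B) = min(1, 0.47) = 0.47
(((B → B) ∧ B) ∨ A) = max(0.47, 0.02) = 0.47
(B ∧ A) = min(0.47, 0.02) = 0.02
not B: Łukasiewicz ¬ gives 1 − 0.47 = 0.53
(C ∧ not B) = min(0.43, 0.53) = 0.43
not B: Łukasiewicz ¬ gives 1 − 0.47 = 0.53
not not B: Łukasiewicz ¬ gives 1 − 0.53 = 0.47
(A → not not B): min(1, 1 − 0.02 + 0.47) = 1
not B: Łukasiewicz ¬ gives 1 − 0.47 = 0.53
((A → not not B) → not B): min(1, 1 − 1 + 0.53) = 0.53
not ((A → not not B) → not B): Łukasiewicz ¬ gives 1 − 0.53 = 0.47
not C: Łukasiewicz ¬ gives 1 − 0.43 = 0.57
(not ((A → not not B) → not B) → not C): min(1, 1 − 0.47 + 0.57) = 1
((C ∧ not B) ∧ (not ((A → not not B) → not B) → not C)) = min(0.43, 1) = 0.43
((B ∧ A) ∨ ((C ∧ not B) ∧ (not ((A → not not B) → not B) → not C))) = max(0.02, 0.43) = 0.43
(((B ∧ A) ∨ ((C ∧ not B) ∧ (not ((A → not not B) → not B) → not C))) ∧ C) = min(0.43, 0.43) = 0.43
((((B → B) ∧ B) ∨ A) ∧ (((B ∧ A) ∨ ((C ∧ not B) ∧ (not ((A → not not B) → not B) → not C))) ∧ C)) = min(0.47, 0.43) = 0.43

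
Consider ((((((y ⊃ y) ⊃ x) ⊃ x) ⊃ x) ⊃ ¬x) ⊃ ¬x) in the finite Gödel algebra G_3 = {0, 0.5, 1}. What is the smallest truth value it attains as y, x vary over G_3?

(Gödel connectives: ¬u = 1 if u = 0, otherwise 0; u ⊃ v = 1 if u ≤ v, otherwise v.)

1.00

Every assignment gives 1. For instance at y = 0, x = 0:
  (y ⊃ y): 0 ≤ 0, so result = 1
  ((y ⊃ y) ⊃ x): 1 > 0, so result = 0
  (((y ⊃ y) ⊃ x) ⊃ x): 0 ≤ 0, so result = 1
  ((((y ⊃ y) ⊃ x) ⊃ x) ⊃ x): 1 > 0, so result = 0
  ¬x: Gödel ¬ of 0 = 1 (operand is 0)
  (((((y ⊃ y) ⊃ x) ⊃ x) ⊃ x) ⊃ ¬x): 0 ≤ 1, so result = 1
  ¬x: Gödel ¬ of 0 = 1 (operand is 0)
  ((((((y ⊃ y) ⊃ x) ⊃ x) ⊃ x) ⊃ ¬x) ⊃ ¬x): 1 ≤ 1, so result = 1
All 9 assignments give value 1 — the formula is a G_3-tautology.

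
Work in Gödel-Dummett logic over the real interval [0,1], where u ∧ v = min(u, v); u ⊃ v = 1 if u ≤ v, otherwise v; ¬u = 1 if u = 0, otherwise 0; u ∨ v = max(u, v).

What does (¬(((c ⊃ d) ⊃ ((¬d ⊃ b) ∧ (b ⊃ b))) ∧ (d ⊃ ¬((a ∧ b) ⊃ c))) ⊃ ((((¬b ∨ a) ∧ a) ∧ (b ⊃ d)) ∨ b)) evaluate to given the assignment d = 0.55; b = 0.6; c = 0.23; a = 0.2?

0.60

(c ⊃ d): 0.23 ≤ 0.55, so result = 1
¬d: Gödel ¬ of 0.55 = 0 (operand ≠ 0)
(¬d ⊃ b): 0 ≤ 0.6, so result = 1
(b ⊃ b): 0.6 ≤ 0.6, so result = 1
((¬d ⊃ b) ∧ (b ⊃ b)) = min(1, 1) = 1
((c ⊃ d) ⊃ ((¬d ⊃ b) ∧ (b ⊃ b))): 1 ≤ 1, so result = 1
(a ∧ b) = min(0.2, 0.6) = 0.2
((a ∧ b) ⊃ c): 0.2 ≤ 0.23, so result = 1
¬((a ∧ b) ⊃ c): Gödel ¬ of 1 = 0 (operand ≠ 0)
(d ⊃ ¬((a ∧ b) ⊃ c)): 0.55 > 0, so result = 0
(((c ⊃ d) ⊃ ((¬d ⊃ b) ∧ (b ⊃ b))) ∧ (d ⊃ ¬((a ∧ b) ⊃ c))) = min(1, 0) = 0
¬(((c ⊃ d) ⊃ ((¬d ⊃ b) ∧ (b ⊃ b))) ∧ (d ⊃ ¬((a ∧ b) ⊃ c))): Gödel ¬ of 0 = 1 (operand is 0)
¬b: Gödel ¬ of 0.6 = 0 (operand ≠ 0)
(¬b ∨ a) = max(0, 0.2) = 0.2
((¬b ∨ a) ∧ a) = min(0.2, 0.2) = 0.2
(b ⊃ d): 0.6 > 0.55, so result = 0.55
(((¬b ∨ a) ∧ a) ∧ (b ⊃ d)) = min(0.2, 0.55) = 0.2
((((¬b ∨ a) ∧ a) ∧ (b ⊃ d)) ∨ b) = max(0.2, 0.6) = 0.6
(¬(((c ⊃ d) ⊃ ((¬d ⊃ b) ∧ (b ⊃ b))) ∧ (d ⊃ ¬((a ∧ b) ⊃ c))) ⊃ ((((¬b ∨ a) ∧ a) ∧ (b ⊃ d)) ∨ b)): 1 > 0.6, so result = 0.6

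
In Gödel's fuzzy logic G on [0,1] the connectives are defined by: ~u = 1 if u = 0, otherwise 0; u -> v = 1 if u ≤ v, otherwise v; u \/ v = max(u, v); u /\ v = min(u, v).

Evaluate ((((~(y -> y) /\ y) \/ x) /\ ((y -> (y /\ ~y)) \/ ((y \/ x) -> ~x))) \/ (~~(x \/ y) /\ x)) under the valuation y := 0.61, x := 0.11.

(y -> y): 0.61 ≤ 0.61, so result = 1
~(y -> y): Gödel ¬ of 1 = 0 (operand ≠ 0)
(~(y -> y) /\ y) = min(0, 0.61) = 0
((~(y -> y) /\ y) \/ x) = max(0, 0.11) = 0.11
~y: Gödel ¬ of 0.61 = 0 (operand ≠ 0)
(y /\ ~y) = min(0.61, 0) = 0
(y -> (y /\ ~y)): 0.61 > 0, so result = 0
(y \/ x) = max(0.61, 0.11) = 0.61
~x: Gödel ¬ of 0.11 = 0 (operand ≠ 0)
((y \/ x) -> ~x): 0.61 > 0, so result = 0
((y -> (y /\ ~y)) \/ ((y \/ x) -> ~x)) = max(0, 0) = 0
(((~(y -> y) /\ y) \/ x) /\ ((y -> (y /\ ~y)) \/ ((y \/ x) -> ~x))) = min(0.11, 0) = 0
(x \/ y) = max(0.11, 0.61) = 0.61
~(x \/ y): Gödel ¬ of 0.61 = 0 (operand ≠ 0)
~~(x \/ y): Gödel ¬ of 0 = 1 (operand is 0)
(~~(x \/ y) /\ x) = min(1, 0.11) = 0.11
((((~(y -> y) /\ y) \/ x) /\ ((y -> (y /\ ~y)) \/ ((y \/ x) -> ~x))) \/ (~~(x \/ y) /\ x)) = max(0, 0.11) = 0.11

0.11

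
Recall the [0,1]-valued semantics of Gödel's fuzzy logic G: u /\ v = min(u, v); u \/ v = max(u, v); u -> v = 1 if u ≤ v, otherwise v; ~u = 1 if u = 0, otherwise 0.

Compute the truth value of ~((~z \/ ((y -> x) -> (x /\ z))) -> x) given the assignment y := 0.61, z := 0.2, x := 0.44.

~z: Gödel ¬ of 0.2 = 0 (operand ≠ 0)
(y -> x): 0.61 > 0.44, so result = 0.44
(x /\ z) = min(0.44, 0.2) = 0.2
((y -> x) -> (x /\ z)): 0.44 > 0.2, so result = 0.2
(~z \/ ((y -> x) -> (x /\ z))) = max(0, 0.2) = 0.2
((~z \/ ((y -> x) -> (x /\ z))) -> x): 0.2 ≤ 0.44, so result = 1
~((~z \/ ((y -> x) -> (x /\ z))) -> x): Gödel ¬ of 1 = 0 (operand ≠ 0)

0.00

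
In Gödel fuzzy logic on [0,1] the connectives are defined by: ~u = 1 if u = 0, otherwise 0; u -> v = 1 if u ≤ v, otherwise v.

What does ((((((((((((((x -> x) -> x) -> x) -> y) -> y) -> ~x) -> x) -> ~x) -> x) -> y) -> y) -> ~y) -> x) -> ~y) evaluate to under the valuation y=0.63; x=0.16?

0.00

(x -> x): 0.16 ≤ 0.16, so result = 1
((x -> x) -> x): 1 > 0.16, so result = 0.16
(((x -> x) -> x) -> x): 0.16 ≤ 0.16, so result = 1
((((x -> x) -> x) -> x) -> y): 1 > 0.63, so result = 0.63
(((((x -> x) -> x) -> x) -> y) -> y): 0.63 ≤ 0.63, so result = 1
~x: Gödel ¬ of 0.16 = 0 (operand ≠ 0)
((((((x -> x) -> x) -> x) -> y) -> y) -> ~x): 1 > 0, so result = 0
(((((((x -> x) -> x) -> x) -> y) -> y) -> ~x) -> x): 0 ≤ 0.16, so result = 1
~x: Gödel ¬ of 0.16 = 0 (operand ≠ 0)
((((((((x -> x) -> x) -> x) -> y) -> y) -> ~x) -> x) -> ~x): 1 > 0, so result = 0
(((((((((x -> x) -> x) -> x) -> y) -> y) -> ~x) -> x) -> ~x) -> x): 0 ≤ 0.16, so result = 1
((((((((((x -> x) -> x) -> x) -> y) -> y) -> ~x) -> x) -> ~x) -> x) -> y): 1 > 0.63, so result = 0.63
(((((((((((x -> x) -> x) -> x) -> y) -> y) -> ~x) -> x) -> ~x) -> x) -> y) -> y): 0.63 ≤ 0.63, so result = 1
~y: Gödel ¬ of 0.63 = 0 (operand ≠ 0)
((((((((((((x -> x) -> x) -> x) -> y) -> y) -> ~x) -> x) -> ~x) -> x) -> y) -> y) -> ~y): 1 > 0, so result = 0
(((((((((((((x -> x) -> x) -> x) -> y) -> y) -> ~x) -> x) -> ~x) -> x) -> y) -> y) -> ~y) -> x): 0 ≤ 0.16, so result = 1
~y: Gödel ¬ of 0.63 = 0 (operand ≠ 0)
((((((((((((((x -> x) -> x) -> x) -> y) -> y) -> ~x) -> x) -> ~x) -> x) -> y) -> y) -> ~y) -> x) -> ~y): 1 > 0, so result = 0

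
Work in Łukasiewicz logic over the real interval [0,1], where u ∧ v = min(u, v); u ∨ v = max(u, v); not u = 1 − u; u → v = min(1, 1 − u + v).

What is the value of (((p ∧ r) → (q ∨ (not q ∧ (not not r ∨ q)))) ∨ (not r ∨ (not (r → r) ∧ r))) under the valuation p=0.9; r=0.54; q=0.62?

(p ∧ r) = min(0.9, 0.54) = 0.54
not q: Łukasiewicz ¬ gives 1 − 0.62 = 0.38
not r: Łukasiewicz ¬ gives 1 − 0.54 = 0.46
not not r: Łukasiewicz ¬ gives 1 − 0.46 = 0.54
(not not r ∨ q) = max(0.54, 0.62) = 0.62
(not q ∧ (not not r ∨ q)) = min(0.38, 0.62) = 0.38
(q ∨ (not q ∧ (not not r ∨ q))) = max(0.62, 0.38) = 0.62
((p ∧ r) → (q ∨ (not q ∧ (not not r ∨ q)))): min(1, 1 − 0.54 + 0.62) = 1
not r: Łukasiewicz ¬ gives 1 − 0.54 = 0.46
(r → r): min(1, 1 − 0.54 + 0.54) = 1
not (r → r): Łukasiewicz ¬ gives 1 − 1 = 0
(not (r → r) ∧ r) = min(0, 0.54) = 0
(not r ∨ (not (r → r) ∧ r)) = max(0.46, 0) = 0.46
(((p ∧ r) → (q ∨ (not q ∧ (not not r ∨ q)))) ∨ (not r ∨ (not (r → r) ∧ r))) = max(1, 0.46) = 1

1.00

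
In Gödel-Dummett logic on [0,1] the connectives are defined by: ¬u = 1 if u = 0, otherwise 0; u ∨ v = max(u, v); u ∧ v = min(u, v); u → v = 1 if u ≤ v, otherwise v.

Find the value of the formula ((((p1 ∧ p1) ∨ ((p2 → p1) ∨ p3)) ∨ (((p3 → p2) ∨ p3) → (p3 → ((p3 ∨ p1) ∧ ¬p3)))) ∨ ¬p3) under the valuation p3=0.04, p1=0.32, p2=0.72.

0.32

(p1 ∧ p1) = min(0.32, 0.32) = 0.32
(p2 → p1): 0.72 > 0.32, so result = 0.32
((p2 → p1) ∨ p3) = max(0.32, 0.04) = 0.32
((p1 ∧ p1) ∨ ((p2 → p1) ∨ p3)) = max(0.32, 0.32) = 0.32
(p3 → p2): 0.04 ≤ 0.72, so result = 1
((p3 → p2) ∨ p3) = max(1, 0.04) = 1
(p3 ∨ p1) = max(0.04, 0.32) = 0.32
¬p3: Gödel ¬ of 0.04 = 0 (operand ≠ 0)
((p3 ∨ p1) ∧ ¬p3) = min(0.32, 0) = 0
(p3 → ((p3 ∨ p1) ∧ ¬p3)): 0.04 > 0, so result = 0
(((p3 → p2) ∨ p3) → (p3 → ((p3 ∨ p1) ∧ ¬p3))): 1 > 0, so result = 0
(((p1 ∧ p1) ∨ ((p2 → p1) ∨ p3)) ∨ (((p3 → p2) ∨ p3) → (p3 → ((p3 ∨ p1) ∧ ¬p3)))) = max(0.32, 0) = 0.32
¬p3: Gödel ¬ of 0.04 = 0 (operand ≠ 0)
((((p1 ∧ p1) ∨ ((p2 → p1) ∨ p3)) ∨ (((p3 → p2) ∨ p3) → (p3 → ((p3 ∨ p1) ∧ ¬p3)))) ∨ ¬p3) = max(0.32, 0) = 0.32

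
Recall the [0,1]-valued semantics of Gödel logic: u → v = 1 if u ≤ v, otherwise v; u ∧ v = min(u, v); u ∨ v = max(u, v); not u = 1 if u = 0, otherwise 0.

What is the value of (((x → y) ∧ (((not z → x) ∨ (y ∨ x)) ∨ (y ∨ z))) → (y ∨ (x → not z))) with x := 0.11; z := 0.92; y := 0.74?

0.74

(x → y): 0.11 ≤ 0.74, so result = 1
not z: Gödel ¬ of 0.92 = 0 (operand ≠ 0)
(not z → x): 0 ≤ 0.11, so result = 1
(y ∨ x) = max(0.74, 0.11) = 0.74
((not z → x) ∨ (y ∨ x)) = max(1, 0.74) = 1
(y ∨ z) = max(0.74, 0.92) = 0.92
(((not z → x) ∨ (y ∨ x)) ∨ (y ∨ z)) = max(1, 0.92) = 1
((x → y) ∧ (((not z → x) ∨ (y ∨ x)) ∨ (y ∨ z))) = min(1, 1) = 1
not z: Gödel ¬ of 0.92 = 0 (operand ≠ 0)
(x → not z): 0.11 > 0, so result = 0
(y ∨ (x → not z)) = max(0.74, 0) = 0.74
(((x → y) ∧ (((not z → x) ∨ (y ∨ x)) ∨ (y ∨ z))) → (y ∨ (x → not z))): 1 > 0.74, so result = 0.74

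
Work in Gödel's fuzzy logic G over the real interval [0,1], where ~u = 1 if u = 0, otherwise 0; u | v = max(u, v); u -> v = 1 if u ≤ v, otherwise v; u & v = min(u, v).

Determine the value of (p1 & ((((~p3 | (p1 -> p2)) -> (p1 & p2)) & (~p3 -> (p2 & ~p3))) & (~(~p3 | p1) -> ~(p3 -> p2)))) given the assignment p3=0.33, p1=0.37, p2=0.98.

0.37

~p3: Gödel ¬ of 0.33 = 0 (operand ≠ 0)
(p1 -> p2): 0.37 ≤ 0.98, so result = 1
(~p3 | (p1 -> p2)) = max(0, 1) = 1
(p1 & p2) = min(0.37, 0.98) = 0.37
((~p3 | (p1 -> p2)) -> (p1 & p2)): 1 > 0.37, so result = 0.37
~p3: Gödel ¬ of 0.33 = 0 (operand ≠ 0)
~p3: Gödel ¬ of 0.33 = 0 (operand ≠ 0)
(p2 & ~p3) = min(0.98, 0) = 0
(~p3 -> (p2 & ~p3)): 0 ≤ 0, so result = 1
(((~p3 | (p1 -> p2)) -> (p1 & p2)) & (~p3 -> (p2 & ~p3))) = min(0.37, 1) = 0.37
~p3: Gödel ¬ of 0.33 = 0 (operand ≠ 0)
(~p3 | p1) = max(0, 0.37) = 0.37
~(~p3 | p1): Gödel ¬ of 0.37 = 0 (operand ≠ 0)
(p3 -> p2): 0.33 ≤ 0.98, so result = 1
~(p3 -> p2): Gödel ¬ of 1 = 0 (operand ≠ 0)
(~(~p3 | p1) -> ~(p3 -> p2)): 0 ≤ 0, so result = 1
((((~p3 | (p1 -> p2)) -> (p1 & p2)) & (~p3 -> (p2 & ~p3))) & (~(~p3 | p1) -> ~(p3 -> p2))) = min(0.37, 1) = 0.37
(p1 & ((((~p3 | (p1 -> p2)) -> (p1 & p2)) & (~p3 -> (p2 & ~p3))) & (~(~p3 | p1) -> ~(p3 -> p2)))) = min(0.37, 0.37) = 0.37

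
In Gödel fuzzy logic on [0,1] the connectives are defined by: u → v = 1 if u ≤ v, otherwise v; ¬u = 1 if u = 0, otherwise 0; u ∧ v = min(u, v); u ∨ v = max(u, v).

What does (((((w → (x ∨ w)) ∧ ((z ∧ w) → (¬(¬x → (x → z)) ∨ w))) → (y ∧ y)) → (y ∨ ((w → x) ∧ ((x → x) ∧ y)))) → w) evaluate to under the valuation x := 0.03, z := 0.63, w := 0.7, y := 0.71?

0.70

(x ∨ w) = max(0.03, 0.7) = 0.7
(w → (x ∨ w)): 0.7 ≤ 0.7, so result = 1
(z ∧ w) = min(0.63, 0.7) = 0.63
¬x: Gödel ¬ of 0.03 = 0 (operand ≠ 0)
(x → z): 0.03 ≤ 0.63, so result = 1
(¬x → (x → z)): 0 ≤ 1, so result = 1
¬(¬x → (x → z)): Gödel ¬ of 1 = 0 (operand ≠ 0)
(¬(¬x → (x → z)) ∨ w) = max(0, 0.7) = 0.7
((z ∧ w) → (¬(¬x → (x → z)) ∨ w)): 0.63 ≤ 0.7, so result = 1
((w → (x ∨ w)) ∧ ((z ∧ w) → (¬(¬x → (x → z)) ∨ w))) = min(1, 1) = 1
(y ∧ y) = min(0.71, 0.71) = 0.71
(((w → (x ∨ w)) ∧ ((z ∧ w) → (¬(¬x → (x → z)) ∨ w))) → (y ∧ y)): 1 > 0.71, so result = 0.71
(w → x): 0.7 > 0.03, so result = 0.03
(x → x): 0.03 ≤ 0.03, so result = 1
((x → x) ∧ y) = min(1, 0.71) = 0.71
((w → x) ∧ ((x → x) ∧ y)) = min(0.03, 0.71) = 0.03
(y ∨ ((w → x) ∧ ((x → x) ∧ y))) = max(0.71, 0.03) = 0.71
((((w → (x ∨ w)) ∧ ((z ∧ w) → (¬(¬x → (x → z)) ∨ w))) → (y ∧ y)) → (y ∨ ((w → x) ∧ ((x → x) ∧ y)))): 0.71 ≤ 0.71, so result = 1
(((((w → (x ∨ w)) ∧ ((z ∧ w) → (¬(¬x → (x → z)) ∨ w))) → (y ∧ y)) → (y ∨ ((w → x) ∧ ((x → x) ∧ y)))) → w): 1 > 0.7, so result = 0.7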